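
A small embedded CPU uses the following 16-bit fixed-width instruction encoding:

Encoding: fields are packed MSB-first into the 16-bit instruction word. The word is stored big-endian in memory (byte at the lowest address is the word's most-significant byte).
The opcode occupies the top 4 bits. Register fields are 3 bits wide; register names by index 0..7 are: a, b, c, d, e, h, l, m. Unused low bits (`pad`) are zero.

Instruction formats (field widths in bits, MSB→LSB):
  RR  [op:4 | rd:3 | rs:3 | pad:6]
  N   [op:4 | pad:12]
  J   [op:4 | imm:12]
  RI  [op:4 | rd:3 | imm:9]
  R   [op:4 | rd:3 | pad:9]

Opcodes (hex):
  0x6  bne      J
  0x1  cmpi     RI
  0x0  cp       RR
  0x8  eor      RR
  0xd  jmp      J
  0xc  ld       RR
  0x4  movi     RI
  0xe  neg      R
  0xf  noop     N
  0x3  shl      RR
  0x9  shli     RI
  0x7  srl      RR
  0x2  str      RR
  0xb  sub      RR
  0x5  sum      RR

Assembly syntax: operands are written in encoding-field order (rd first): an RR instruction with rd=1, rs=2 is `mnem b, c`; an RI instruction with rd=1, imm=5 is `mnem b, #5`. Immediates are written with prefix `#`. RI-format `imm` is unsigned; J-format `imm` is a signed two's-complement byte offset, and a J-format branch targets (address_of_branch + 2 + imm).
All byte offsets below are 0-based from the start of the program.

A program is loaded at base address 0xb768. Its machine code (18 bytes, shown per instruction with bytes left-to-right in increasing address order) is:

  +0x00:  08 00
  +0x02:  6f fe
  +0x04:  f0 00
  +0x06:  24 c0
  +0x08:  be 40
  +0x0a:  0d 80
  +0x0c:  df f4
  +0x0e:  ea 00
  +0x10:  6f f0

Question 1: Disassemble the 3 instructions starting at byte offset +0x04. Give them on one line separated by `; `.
[04] f0 00 → 0xf000
  top 4b → 0xf → noop [N]
[06] 24 c0 → 0x24c0
  top 4b → 0x2 → str [RR]
  rd@[11:9]=0x2 ⇒ c
  rs@[8:6]=0x3 ⇒ d
[08] be 40 → 0xbe40
  top 4b → 0xb → sub [RR]
  rd@[11:9]=0x7 ⇒ m
  rs@[8:6]=0x1 ⇒ b

noop; str c, d; sub m, b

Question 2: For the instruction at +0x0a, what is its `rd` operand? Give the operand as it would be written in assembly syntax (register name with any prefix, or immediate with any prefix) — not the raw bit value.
l

off 0x0a: read 0d 80 as big → 0x0d80
  op=0x0d80>>12=0x0 ⇒ cp (RR)
  rd: (w>>9)&0x7=0x6 → l
  rs: (w>>6)&0x7=0x6 → l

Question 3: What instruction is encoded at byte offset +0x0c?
jmp #-12

[0c] df f4 → 0xdff4
  opcode bits[15:12]=0xd: jmp/J
  imm: (w>>0)&0xfff=0xff4 (s12→-12) → #-12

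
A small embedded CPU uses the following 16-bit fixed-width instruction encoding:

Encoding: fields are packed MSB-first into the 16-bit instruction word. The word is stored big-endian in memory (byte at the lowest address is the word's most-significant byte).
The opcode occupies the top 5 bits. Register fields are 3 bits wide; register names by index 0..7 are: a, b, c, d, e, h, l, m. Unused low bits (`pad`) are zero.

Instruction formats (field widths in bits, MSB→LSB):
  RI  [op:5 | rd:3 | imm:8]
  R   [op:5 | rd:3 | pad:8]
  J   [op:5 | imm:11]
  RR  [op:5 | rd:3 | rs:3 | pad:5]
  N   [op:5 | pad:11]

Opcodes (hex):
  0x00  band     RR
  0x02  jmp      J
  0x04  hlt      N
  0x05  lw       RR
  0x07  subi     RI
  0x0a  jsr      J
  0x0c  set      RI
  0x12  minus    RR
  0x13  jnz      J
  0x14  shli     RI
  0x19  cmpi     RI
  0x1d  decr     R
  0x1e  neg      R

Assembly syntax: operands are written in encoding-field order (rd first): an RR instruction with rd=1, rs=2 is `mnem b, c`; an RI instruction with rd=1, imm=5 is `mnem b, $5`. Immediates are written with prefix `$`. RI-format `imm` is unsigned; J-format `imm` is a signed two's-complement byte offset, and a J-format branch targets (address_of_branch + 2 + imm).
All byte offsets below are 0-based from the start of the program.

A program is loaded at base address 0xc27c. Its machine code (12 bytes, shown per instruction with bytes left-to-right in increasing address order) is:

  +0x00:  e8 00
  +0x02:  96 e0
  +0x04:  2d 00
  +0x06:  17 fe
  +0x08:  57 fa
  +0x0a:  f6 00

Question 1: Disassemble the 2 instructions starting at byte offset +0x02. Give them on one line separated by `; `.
minus l, m; lw h, a

+0x02: 96 e0 ⇒ word 0x96e0 (big)
  opcode bits[15:11]=0x12: minus/RR
  [10:8] rd=6 = l
  [7:5] rs=7 = m
+0x04: 2d 00 ⇒ word 0x2d00 (big)
  opcode bits[15:11]=0x5: lw/RR
  [10:8] rd=5 = h
  [7:5] rs=0 = a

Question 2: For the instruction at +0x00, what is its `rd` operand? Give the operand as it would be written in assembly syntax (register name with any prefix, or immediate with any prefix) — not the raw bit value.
@+00  big-endian(e8 00) = 0xe800
  top 5b → 0x1d → decr [R]
  rd@[10:8]=0x0 ⇒ a

a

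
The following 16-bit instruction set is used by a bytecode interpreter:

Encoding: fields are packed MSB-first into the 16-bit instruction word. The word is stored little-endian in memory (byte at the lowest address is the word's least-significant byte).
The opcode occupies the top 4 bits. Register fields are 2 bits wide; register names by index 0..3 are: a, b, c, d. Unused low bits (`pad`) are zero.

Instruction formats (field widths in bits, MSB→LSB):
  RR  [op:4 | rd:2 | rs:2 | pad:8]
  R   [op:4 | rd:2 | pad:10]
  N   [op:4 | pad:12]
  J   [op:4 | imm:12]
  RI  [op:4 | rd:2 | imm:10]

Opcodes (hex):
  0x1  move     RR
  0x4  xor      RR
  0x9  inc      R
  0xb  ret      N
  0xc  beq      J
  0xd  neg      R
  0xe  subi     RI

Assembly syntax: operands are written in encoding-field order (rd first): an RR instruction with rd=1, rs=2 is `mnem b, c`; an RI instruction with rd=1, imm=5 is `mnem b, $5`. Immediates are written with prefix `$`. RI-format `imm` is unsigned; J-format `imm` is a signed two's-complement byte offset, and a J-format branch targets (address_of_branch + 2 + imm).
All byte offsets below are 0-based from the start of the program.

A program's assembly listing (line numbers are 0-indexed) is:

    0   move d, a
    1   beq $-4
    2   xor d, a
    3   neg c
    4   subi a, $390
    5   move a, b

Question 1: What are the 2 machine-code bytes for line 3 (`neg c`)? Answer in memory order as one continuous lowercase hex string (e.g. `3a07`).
00d8

L3: neg op=0xd:4|rd=2:2|pad=0:10 ⇒ 0xd800 ⇒ little 00 d8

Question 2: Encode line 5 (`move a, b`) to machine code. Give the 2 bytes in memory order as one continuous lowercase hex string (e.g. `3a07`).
line 5 (move): pack op=0x1:4|rd=0:2|rs=1:2|pad=0:8 = 0x1100; little→ 00 11

0011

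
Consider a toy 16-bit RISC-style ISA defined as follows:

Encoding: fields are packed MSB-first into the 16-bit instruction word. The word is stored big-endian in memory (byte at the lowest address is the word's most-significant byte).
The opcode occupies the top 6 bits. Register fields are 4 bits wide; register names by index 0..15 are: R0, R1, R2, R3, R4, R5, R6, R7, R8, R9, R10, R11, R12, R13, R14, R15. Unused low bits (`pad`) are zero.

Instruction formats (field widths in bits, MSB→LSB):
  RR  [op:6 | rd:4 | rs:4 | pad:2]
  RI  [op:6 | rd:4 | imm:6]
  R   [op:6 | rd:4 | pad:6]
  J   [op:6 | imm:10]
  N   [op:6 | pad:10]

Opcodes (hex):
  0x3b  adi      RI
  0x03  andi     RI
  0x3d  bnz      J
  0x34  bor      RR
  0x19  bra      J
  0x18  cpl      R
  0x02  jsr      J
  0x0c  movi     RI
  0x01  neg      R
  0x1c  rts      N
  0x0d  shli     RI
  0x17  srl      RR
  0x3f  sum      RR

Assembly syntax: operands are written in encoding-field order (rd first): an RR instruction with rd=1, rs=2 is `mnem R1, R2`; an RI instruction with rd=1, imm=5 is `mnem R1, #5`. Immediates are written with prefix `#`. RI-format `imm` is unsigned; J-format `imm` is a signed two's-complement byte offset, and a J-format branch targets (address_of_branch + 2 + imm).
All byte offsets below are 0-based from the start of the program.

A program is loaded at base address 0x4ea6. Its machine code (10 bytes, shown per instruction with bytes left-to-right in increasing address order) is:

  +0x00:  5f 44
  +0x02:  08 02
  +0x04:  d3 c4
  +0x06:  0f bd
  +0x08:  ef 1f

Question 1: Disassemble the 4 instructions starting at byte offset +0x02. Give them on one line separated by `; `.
jsr #2; bor R15, R1; andi R14, #61; adi R12, #31

@+02  big-endian(08 02) = 0x0802
  op=0x0802>>10=0x2 ⇒ jsr (J)
  imm: (w>>0)&0x3ff=0x2 → #2
@+04  big-endian(d3 c4) = 0xd3c4
  op=0xd3c4>>10=0x34 ⇒ bor (RR)
  rd: (w>>6)&0xf=0xf → R15
  rs: (w>>2)&0xf=0x1 → R1
@+06  big-endian(0f bd) = 0x0fbd
  op=0x0fbd>>10=0x3 ⇒ andi (RI)
  rd: (w>>6)&0xf=0xe → R14
  imm: (w>>0)&0x3f=0x3d → #61
@+08  big-endian(ef 1f) = 0xef1f
  op=0xef1f>>10=0x3b ⇒ adi (RI)
  rd: (w>>6)&0xf=0xc → R12
  imm: (w>>0)&0x3f=0x1f → #31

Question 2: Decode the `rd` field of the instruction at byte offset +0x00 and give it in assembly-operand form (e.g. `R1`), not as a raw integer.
[00] 5f 44 → 0x5f44
  top 6b → 0x17 → srl [RR]
  [9:6] rd=13 = R13
  [5:2] rs=1 = R1

R13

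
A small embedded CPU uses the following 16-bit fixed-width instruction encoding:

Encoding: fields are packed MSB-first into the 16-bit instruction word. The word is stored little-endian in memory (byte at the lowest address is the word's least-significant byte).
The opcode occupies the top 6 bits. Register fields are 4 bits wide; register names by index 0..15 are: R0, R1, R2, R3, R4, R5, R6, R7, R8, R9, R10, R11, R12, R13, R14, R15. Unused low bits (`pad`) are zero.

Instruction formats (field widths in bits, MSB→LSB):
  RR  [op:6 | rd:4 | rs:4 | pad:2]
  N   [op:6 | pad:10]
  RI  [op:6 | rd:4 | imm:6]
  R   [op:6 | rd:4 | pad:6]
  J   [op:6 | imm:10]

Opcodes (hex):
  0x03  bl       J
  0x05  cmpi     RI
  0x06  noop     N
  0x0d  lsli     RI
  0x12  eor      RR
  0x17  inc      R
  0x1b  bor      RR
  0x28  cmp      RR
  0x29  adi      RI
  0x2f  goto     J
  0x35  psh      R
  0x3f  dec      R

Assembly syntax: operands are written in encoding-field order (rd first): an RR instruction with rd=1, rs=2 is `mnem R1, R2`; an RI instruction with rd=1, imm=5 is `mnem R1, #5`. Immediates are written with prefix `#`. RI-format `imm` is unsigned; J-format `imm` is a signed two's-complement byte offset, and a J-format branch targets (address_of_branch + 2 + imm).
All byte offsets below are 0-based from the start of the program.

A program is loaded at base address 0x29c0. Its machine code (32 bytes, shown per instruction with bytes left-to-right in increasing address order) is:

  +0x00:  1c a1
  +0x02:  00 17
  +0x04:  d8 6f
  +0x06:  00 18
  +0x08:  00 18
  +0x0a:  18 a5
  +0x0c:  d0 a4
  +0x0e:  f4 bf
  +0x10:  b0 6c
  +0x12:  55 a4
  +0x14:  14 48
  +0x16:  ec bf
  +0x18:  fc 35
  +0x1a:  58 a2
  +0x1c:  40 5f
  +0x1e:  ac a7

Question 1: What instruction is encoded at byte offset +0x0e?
goto #-12

off 0x0e: read f4 bf as little → 0xbff4
  op=0xbff4>>10=0x2f ⇒ goto (J)
  imm@[9:0]=0x3f4 (s10→-12) ⇒ #-12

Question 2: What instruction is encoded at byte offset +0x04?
bor R15, R6

off 0x04: read d8 6f as little → 0x6fd8
  opcode bits[15:10]=0x1b: bor/RR
  rd: (w>>6)&0xf=0xf → R15
  rs: (w>>2)&0xf=0x6 → R6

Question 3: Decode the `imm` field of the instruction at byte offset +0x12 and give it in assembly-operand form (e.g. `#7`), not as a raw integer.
#21

@+12  little-endian(55 a4) = 0xa455
  op=0xa455>>10=0x29 ⇒ adi (RI)
  rd@[9:6]=0x1 ⇒ R1
  imm@[5:0]=0x15 ⇒ #21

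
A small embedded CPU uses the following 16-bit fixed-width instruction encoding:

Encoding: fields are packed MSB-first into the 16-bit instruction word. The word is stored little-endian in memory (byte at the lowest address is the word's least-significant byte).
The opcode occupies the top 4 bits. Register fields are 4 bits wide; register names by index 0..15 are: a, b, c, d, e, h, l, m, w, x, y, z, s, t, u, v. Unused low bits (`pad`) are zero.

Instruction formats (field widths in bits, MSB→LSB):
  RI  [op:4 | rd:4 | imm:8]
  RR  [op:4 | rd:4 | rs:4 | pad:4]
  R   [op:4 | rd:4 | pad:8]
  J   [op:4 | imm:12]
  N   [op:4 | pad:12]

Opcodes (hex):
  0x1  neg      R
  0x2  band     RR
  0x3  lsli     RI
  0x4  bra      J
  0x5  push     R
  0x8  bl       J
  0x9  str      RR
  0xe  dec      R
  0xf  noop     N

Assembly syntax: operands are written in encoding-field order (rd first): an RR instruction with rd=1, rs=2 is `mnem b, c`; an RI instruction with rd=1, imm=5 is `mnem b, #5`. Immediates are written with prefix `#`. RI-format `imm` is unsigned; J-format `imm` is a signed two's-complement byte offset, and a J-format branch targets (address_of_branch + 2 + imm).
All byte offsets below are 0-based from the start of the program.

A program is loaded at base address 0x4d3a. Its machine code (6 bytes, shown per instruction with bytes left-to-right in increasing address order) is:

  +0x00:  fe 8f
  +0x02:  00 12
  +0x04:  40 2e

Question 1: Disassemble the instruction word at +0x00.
bl #-2

@+00  little-endian(fe 8f) = 0x8ffe
  op=0x8ffe>>12=0x8 ⇒ bl (J)
  [11:0] imm=4094 (s12→-2) = #-2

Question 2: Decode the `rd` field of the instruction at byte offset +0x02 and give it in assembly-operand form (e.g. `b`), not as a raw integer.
off 0x02: read 00 12 as little → 0x1200
  opcode bits[15:12]=0x1: neg/R
  rd: (w>>8)&0xf=0x2 → c

c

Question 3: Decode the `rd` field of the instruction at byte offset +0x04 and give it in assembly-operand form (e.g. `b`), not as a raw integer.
u

off 0x04: read 40 2e as little → 0x2e40
  opcode bits[15:12]=0x2: band/RR
  rd@[11:8]=0xe ⇒ u
  rs@[7:4]=0x4 ⇒ e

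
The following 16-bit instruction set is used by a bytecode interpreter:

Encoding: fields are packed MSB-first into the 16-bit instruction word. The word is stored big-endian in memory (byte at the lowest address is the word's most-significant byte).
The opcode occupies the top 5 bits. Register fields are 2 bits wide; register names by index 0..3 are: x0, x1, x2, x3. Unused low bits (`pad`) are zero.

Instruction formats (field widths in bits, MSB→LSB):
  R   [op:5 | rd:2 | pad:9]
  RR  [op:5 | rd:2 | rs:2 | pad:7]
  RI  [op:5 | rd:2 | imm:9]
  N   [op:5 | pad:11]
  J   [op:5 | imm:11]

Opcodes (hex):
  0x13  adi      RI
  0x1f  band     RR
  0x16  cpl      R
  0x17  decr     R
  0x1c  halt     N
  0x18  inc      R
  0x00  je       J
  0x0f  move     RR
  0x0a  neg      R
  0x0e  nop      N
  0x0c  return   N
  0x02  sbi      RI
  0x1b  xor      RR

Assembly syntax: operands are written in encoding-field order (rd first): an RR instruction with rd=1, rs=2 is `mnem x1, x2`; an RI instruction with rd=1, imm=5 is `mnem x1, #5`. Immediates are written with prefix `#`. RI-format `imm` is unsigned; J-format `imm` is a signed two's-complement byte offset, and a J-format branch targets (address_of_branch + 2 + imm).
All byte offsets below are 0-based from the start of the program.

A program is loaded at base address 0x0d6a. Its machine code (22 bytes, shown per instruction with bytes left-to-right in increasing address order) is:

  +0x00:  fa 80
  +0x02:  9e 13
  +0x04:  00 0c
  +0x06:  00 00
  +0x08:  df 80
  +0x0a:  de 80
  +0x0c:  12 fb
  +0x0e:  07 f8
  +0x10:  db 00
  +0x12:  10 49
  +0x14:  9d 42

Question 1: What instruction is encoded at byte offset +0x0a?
xor x3, x1

+0x0a: de 80 ⇒ word 0xde80 (big)
  top 5b → 0x1b → xor [RR]
  rd@[10:9]=0x3 ⇒ x3
  rs@[8:7]=0x1 ⇒ x1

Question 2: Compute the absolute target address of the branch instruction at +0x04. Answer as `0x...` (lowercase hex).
off 0x04: read 00 0c as big → 0x000c
  top 5b → 0x0 → je [J]
  imm@[10:0]=0xc ⇒ #12
  target = base 0x0d6a + off 0x04 + 2 + imm 12 = 0x0d7c

0x0d7c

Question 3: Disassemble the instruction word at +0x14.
adi x2, #322

[14] 9d 42 → 0x9d42
  opcode bits[15:11]=0x13: adi/RI
  [10:9] rd=2 = x2
  [8:0] imm=322 = #322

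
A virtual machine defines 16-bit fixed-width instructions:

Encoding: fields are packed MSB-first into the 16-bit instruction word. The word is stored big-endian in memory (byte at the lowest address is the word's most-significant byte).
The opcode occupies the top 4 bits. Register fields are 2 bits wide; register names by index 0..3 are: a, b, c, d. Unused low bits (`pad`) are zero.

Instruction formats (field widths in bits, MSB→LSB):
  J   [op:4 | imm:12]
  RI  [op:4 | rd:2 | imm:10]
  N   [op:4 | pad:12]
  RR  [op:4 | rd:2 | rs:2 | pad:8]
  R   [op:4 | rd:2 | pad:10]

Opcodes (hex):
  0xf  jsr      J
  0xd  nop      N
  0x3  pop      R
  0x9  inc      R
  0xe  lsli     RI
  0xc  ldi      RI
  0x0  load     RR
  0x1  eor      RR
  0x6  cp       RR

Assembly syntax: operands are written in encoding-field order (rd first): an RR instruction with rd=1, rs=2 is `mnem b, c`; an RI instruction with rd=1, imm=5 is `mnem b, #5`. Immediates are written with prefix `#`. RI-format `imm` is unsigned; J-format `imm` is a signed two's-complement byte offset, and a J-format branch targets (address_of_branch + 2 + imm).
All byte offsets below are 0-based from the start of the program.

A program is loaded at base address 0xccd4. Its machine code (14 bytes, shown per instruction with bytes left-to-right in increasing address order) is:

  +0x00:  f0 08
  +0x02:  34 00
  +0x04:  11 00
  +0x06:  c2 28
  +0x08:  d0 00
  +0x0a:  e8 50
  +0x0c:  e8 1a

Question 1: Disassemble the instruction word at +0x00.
+0x00: f0 08 ⇒ word 0xf008 (big)
  opcode bits[15:12]=0xf: jsr/J
  imm: (w>>0)&0xfff=0x8 → #8

jsr #8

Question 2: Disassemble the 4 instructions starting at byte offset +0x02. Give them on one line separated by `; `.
pop b; eor a, b; ldi a, #552; nop

[02] 34 00 → 0x3400
  top 4b → 0x3 → pop [R]
  rd@[11:10]=0x1 ⇒ b
[04] 11 00 → 0x1100
  top 4b → 0x1 → eor [RR]
  rd@[11:10]=0x0 ⇒ a
  rs@[9:8]=0x1 ⇒ b
[06] c2 28 → 0xc228
  top 4b → 0xc → ldi [RI]
  rd@[11:10]=0x0 ⇒ a
  imm@[9:0]=0x228 ⇒ #552
[08] d0 00 → 0xd000
  top 4b → 0xd → nop [N]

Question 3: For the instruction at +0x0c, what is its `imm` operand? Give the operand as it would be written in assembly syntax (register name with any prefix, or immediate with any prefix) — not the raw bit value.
+0x0c: e8 1a ⇒ word 0xe81a (big)
  op=0xe81a>>12=0xe ⇒ lsli (RI)
  [11:10] rd=2 = c
  [9:0] imm=26 = #26

#26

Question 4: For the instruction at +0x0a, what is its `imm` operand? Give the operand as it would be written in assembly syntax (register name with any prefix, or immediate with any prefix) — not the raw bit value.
#80

@+0a  big-endian(e8 50) = 0xe850
  top 4b → 0xe → lsli [RI]
  [11:10] rd=2 = c
  [9:0] imm=80 = #80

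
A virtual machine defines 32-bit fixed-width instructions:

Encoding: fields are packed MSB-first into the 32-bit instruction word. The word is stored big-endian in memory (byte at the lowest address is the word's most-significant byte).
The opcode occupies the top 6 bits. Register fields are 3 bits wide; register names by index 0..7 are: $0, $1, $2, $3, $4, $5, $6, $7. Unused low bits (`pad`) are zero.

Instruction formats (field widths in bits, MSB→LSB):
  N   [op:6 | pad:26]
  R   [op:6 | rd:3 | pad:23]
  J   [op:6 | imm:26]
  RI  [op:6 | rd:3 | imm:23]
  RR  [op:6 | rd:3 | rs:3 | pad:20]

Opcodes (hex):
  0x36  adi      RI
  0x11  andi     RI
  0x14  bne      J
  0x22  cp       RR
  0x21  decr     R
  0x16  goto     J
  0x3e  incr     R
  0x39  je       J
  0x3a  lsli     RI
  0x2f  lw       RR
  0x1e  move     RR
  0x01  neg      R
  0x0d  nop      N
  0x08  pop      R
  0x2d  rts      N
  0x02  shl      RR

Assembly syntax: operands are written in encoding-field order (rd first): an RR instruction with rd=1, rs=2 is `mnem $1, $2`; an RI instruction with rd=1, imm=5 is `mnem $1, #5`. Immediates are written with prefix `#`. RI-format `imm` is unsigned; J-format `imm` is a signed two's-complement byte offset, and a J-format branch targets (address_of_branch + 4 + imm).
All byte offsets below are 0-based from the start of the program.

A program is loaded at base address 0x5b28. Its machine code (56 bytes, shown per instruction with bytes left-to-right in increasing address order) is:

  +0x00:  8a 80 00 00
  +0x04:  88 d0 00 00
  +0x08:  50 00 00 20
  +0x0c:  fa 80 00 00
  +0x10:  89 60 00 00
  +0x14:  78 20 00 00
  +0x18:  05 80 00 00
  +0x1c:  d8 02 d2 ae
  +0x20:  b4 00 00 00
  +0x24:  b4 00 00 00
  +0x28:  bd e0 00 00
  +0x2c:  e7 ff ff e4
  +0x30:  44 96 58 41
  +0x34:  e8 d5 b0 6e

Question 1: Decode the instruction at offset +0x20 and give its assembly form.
rts

off 0x20: read b4 00 00 00 as big → 0xb4000000
  op=0xb4000000>>26=0x2d ⇒ rts (N)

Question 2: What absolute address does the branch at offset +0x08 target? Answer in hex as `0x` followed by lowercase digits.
+0x08: 50 00 00 20 ⇒ word 0x50000020 (big)
  top 6b → 0x14 → bne [J]
  imm: (w>>0)&0x3ffffff=0x20 → #32
  target = base 0x5b28 + off 0x08 + 4 + imm 32 = 0x5b54

0x5b54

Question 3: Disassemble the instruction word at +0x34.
off 0x34: read e8 d5 b0 6e as big → 0xe8d5b06e
  top 6b → 0x3a → lsli [RI]
  [25:23] rd=1 = $1
  [22:0] imm=5615726 = #5615726

lsli $1, #5615726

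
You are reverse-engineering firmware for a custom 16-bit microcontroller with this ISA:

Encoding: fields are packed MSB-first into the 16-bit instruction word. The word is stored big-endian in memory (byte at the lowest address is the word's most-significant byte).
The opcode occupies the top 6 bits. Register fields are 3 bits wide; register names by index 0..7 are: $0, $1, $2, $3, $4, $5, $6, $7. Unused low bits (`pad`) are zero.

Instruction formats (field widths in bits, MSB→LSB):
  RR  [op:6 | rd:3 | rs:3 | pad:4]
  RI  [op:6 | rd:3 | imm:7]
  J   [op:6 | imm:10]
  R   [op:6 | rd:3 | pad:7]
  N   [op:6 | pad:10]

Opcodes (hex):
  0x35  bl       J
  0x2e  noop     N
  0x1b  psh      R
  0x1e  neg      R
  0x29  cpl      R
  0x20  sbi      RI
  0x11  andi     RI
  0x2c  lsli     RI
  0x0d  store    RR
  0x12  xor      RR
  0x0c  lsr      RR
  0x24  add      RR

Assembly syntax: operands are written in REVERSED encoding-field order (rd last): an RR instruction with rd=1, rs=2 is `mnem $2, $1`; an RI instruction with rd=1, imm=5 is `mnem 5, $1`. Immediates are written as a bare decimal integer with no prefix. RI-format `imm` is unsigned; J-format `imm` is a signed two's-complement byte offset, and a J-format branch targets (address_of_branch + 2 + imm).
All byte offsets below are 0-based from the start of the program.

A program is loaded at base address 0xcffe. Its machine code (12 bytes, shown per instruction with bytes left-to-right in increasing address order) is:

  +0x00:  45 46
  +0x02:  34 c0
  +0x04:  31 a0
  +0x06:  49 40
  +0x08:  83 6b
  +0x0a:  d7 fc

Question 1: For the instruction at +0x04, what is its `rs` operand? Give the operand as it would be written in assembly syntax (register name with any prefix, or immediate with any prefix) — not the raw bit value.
[04] 31 a0 → 0x31a0
  opcode bits[15:10]=0xc: lsr/RR
  rd: (w>>7)&0x7=0x3 → $3
  rs: (w>>4)&0x7=0x2 → $2

$2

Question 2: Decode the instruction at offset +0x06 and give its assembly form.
xor $4, $2

@+06  big-endian(49 40) = 0x4940
  top 6b → 0x12 → xor [RR]
  rd@[9:7]=0x2 ⇒ $2
  rs@[6:4]=0x4 ⇒ $4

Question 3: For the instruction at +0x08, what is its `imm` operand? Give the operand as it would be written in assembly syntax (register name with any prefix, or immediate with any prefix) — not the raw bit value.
107

[08] 83 6b → 0x836b
  top 6b → 0x20 → sbi [RI]
  rd: (w>>7)&0x7=0x6 → $6
  imm: (w>>0)&0x7f=0x6b → 107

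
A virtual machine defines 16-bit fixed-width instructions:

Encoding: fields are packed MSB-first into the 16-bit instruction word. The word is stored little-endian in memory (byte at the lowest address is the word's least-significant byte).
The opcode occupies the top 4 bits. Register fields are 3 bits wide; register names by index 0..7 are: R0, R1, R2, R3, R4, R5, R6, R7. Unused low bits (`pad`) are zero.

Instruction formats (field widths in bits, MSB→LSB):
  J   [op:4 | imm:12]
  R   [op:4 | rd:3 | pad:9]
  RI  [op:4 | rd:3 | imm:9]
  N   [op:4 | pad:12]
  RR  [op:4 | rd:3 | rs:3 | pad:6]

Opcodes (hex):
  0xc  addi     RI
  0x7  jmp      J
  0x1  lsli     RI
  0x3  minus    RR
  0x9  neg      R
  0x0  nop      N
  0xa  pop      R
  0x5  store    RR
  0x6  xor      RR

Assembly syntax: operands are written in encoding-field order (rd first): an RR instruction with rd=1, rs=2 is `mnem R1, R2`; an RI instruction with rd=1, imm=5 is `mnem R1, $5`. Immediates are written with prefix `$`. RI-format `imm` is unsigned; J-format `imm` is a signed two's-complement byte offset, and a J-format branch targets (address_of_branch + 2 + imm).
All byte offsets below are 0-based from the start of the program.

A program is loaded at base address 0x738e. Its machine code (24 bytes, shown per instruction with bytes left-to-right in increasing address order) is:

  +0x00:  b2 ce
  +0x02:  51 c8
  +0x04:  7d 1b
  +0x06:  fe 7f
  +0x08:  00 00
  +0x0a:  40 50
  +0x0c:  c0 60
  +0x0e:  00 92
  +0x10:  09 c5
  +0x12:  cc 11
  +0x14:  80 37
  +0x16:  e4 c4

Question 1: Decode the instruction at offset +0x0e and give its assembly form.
neg R1

off 0x0e: read 00 92 as little → 0x9200
  opcode bits[15:12]=0x9: neg/R
  rd@[11:9]=0x1 ⇒ R1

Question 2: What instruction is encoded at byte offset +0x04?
+0x04: 7d 1b ⇒ word 0x1b7d (little)
  opcode bits[15:12]=0x1: lsli/RI
  rd: (w>>9)&0x7=0x5 → R5
  imm: (w>>0)&0x1ff=0x17d → $381

lsli R5, $381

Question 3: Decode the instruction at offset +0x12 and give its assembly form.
lsli R0, $460

+0x12: cc 11 ⇒ word 0x11cc (little)
  top 4b → 0x1 → lsli [RI]
  rd: (w>>9)&0x7=0x0 → R0
  imm: (w>>0)&0x1ff=0x1cc → $460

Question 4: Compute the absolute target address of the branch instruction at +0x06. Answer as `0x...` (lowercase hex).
0x7394

off 0x06: read fe 7f as little → 0x7ffe
  op=0x7ffe>>12=0x7 ⇒ jmp (J)
  [11:0] imm=4094 (s12→-2) = $-2
  target = base 0x738e + off 0x06 + 2 + imm -2 = 0x7394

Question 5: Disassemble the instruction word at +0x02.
[02] 51 c8 → 0xc851
  opcode bits[15:12]=0xc: addi/RI
  rd: (w>>9)&0x7=0x4 → R4
  imm: (w>>0)&0x1ff=0x51 → $81

addi R4, $81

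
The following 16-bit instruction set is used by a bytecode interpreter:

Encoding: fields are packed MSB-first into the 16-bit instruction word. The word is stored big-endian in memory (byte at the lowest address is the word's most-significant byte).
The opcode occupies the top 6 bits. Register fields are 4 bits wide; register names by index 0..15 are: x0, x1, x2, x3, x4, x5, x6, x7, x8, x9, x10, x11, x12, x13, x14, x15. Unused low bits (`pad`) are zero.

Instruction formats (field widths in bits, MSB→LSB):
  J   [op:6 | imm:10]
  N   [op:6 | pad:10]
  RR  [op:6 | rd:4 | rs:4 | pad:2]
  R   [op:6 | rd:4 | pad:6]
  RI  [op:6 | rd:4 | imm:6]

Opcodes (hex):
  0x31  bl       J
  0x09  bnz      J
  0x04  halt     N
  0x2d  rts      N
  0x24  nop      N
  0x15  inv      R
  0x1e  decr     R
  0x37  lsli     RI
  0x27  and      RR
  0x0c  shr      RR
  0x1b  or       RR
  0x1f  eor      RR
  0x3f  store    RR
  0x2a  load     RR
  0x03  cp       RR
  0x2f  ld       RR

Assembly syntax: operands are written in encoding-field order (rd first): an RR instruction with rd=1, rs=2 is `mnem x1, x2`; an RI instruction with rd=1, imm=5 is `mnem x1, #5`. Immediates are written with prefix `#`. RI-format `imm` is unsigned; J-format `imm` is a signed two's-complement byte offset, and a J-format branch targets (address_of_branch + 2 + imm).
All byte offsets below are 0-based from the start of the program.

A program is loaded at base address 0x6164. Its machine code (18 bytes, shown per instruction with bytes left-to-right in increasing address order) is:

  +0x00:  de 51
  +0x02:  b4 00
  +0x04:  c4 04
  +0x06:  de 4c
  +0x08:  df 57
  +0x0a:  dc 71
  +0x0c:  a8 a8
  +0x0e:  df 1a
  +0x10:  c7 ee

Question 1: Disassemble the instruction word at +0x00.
lsli x9, #17

[00] de 51 → 0xde51
  opcode bits[15:10]=0x37: lsli/RI
  rd@[9:6]=0x9 ⇒ x9
  imm@[5:0]=0x11 ⇒ #17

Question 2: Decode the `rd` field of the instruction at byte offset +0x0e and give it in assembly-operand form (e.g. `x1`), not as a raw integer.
+0x0e: df 1a ⇒ word 0xdf1a (big)
  op=0xdf1a>>10=0x37 ⇒ lsli (RI)
  rd@[9:6]=0xc ⇒ x12
  imm@[5:0]=0x1a ⇒ #26

x12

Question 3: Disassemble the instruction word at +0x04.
off 0x04: read c4 04 as big → 0xc404
  top 6b → 0x31 → bl [J]
  [9:0] imm=4 = #4

bl #4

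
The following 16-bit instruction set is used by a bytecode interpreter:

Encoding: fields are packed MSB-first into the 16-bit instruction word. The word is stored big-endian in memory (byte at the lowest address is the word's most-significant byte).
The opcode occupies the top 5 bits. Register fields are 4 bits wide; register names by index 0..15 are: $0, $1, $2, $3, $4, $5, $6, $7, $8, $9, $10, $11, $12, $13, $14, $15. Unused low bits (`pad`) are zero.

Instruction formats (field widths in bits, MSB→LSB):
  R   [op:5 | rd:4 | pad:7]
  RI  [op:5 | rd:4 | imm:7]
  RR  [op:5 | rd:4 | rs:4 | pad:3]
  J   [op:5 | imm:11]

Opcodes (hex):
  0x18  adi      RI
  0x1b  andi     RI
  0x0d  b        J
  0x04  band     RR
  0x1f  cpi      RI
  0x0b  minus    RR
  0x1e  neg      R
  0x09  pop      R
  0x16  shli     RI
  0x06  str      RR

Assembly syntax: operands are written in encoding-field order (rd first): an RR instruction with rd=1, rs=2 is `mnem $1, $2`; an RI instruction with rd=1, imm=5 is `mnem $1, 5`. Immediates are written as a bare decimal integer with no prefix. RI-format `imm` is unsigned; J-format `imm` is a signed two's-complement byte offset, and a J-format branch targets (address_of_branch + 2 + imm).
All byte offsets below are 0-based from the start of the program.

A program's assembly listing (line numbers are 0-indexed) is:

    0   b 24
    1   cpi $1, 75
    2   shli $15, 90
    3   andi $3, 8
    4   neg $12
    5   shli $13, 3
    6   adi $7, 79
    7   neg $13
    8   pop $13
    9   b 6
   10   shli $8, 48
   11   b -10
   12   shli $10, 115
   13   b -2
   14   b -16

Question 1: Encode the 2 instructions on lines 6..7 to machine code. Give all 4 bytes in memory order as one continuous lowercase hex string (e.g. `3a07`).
6. adi fields op=0x18:5|rd=7:4|imm=79:7 → word c3cfh → c3 cf
7. neg fields op=0x1e:5|rd=13:4|pad=0:7 → word f680h → f6 80

c3cff680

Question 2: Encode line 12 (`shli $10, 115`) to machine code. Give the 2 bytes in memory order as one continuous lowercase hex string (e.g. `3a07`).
L12: shli op=0x16:5|rd=10:4|imm=115:7 ⇒ 0xb573 ⇒ big b5 73

b573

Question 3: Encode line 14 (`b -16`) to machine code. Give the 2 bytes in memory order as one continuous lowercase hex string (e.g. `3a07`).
14. b fields op=0xd:5|imm=-16:11 → word 6ff0h → 6f f0

6ff0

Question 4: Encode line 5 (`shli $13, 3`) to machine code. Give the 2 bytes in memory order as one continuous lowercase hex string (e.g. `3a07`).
b683

5. shli fields op=0x16:5|rd=13:4|imm=3:7 → word b683h → b6 83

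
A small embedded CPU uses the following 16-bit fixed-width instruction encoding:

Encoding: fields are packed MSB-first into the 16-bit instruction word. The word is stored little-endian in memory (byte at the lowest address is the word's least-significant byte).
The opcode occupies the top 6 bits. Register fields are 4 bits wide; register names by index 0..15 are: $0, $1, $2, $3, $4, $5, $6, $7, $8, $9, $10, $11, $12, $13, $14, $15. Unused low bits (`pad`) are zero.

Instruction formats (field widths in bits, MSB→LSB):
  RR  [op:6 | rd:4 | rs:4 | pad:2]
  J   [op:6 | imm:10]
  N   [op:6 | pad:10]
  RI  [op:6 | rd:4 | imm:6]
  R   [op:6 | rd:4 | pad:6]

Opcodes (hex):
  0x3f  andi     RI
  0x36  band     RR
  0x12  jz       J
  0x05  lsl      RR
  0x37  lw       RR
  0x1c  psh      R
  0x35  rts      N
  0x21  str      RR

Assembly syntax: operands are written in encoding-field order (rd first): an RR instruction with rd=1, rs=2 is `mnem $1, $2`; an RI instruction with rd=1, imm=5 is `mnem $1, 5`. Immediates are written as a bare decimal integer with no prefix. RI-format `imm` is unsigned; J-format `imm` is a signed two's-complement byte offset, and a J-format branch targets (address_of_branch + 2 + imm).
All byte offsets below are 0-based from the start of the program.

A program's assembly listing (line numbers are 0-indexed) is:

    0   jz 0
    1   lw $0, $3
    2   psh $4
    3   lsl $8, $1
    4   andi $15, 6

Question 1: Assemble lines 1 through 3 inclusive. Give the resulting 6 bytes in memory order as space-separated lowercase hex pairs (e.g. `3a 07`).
0c dc 00 71 04 16

line 1 (lw): pack op=0x37:6|rd=0:4|rs=3:4|pad=0:2 = 0xdc0c; little→ 0c dc
line 2 (psh): pack op=0x1c:6|rd=4:4|pad=0:6 = 0x7100; little→ 00 71
line 3 (lsl): pack op=0x5:6|rd=8:4|rs=1:4|pad=0:2 = 0x1604; little→ 04 16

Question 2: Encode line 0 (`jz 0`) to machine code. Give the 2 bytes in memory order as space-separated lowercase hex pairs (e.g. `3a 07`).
00 48

0. jz fields op=0x12:6|imm=0:10 → word 4800h → 00 48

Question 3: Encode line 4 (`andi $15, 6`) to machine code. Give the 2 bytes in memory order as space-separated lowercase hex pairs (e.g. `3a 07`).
L4: andi op=0x3f:6|rd=15:4|imm=6:6 ⇒ 0xffc6 ⇒ little c6 ff

c6 ff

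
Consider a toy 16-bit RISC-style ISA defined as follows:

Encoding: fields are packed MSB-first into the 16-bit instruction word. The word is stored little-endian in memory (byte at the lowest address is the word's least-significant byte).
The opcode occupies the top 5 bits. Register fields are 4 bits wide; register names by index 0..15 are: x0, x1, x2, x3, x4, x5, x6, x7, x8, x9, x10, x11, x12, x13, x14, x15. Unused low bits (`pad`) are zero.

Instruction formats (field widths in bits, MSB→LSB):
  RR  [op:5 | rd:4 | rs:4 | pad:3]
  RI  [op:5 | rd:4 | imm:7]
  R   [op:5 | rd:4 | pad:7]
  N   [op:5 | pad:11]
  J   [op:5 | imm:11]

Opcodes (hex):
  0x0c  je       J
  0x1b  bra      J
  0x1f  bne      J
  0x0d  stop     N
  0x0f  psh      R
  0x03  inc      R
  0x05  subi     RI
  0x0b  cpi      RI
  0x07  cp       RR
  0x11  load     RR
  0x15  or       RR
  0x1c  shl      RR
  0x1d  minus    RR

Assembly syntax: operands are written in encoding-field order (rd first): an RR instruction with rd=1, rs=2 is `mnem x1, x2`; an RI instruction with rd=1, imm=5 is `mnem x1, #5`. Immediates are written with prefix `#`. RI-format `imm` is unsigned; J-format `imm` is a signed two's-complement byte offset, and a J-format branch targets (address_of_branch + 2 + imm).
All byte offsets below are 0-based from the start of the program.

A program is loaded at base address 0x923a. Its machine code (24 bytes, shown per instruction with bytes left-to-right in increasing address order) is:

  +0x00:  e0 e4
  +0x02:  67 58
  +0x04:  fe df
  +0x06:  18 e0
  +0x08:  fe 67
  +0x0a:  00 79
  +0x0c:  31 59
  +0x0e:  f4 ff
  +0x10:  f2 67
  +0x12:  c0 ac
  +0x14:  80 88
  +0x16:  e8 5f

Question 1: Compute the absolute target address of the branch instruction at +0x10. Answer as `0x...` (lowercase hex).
@+10  little-endian(f2 67) = 0x67f2
  top 5b → 0xc → je [J]
  [10:0] imm=2034 (s11→-14) = #-14
  target = base 0x923a + off 0x10 + 2 + imm -14 = 0x923e

0x923e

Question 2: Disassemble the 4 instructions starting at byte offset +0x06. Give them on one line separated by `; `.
shl x0, x3; je #-2; psh x2; cpi x2, #49

off 0x06: read 18 e0 as little → 0xe018
  top 5b → 0x1c → shl [RR]
  rd@[10:7]=0x0 ⇒ x0
  rs@[6:3]=0x3 ⇒ x3
off 0x08: read fe 67 as little → 0x67fe
  top 5b → 0xc → je [J]
  imm@[10:0]=0x7fe (s11→-2) ⇒ #-2
off 0x0a: read 00 79 as little → 0x7900
  top 5b → 0xf → psh [R]
  rd@[10:7]=0x2 ⇒ x2
off 0x0c: read 31 59 as little → 0x5931
  top 5b → 0xb → cpi [RI]
  rd@[10:7]=0x2 ⇒ x2
  imm@[6:0]=0x31 ⇒ #49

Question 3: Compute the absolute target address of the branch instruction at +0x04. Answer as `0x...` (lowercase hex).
0x923e

[04] fe df → 0xdffe
  opcode bits[15:11]=0x1b: bra/J
  imm: (w>>0)&0x7ff=0x7fe (s11→-2) → #-2
  target = base 0x923a + off 0x04 + 2 + imm -2 = 0x923e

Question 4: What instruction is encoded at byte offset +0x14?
load x1, x0

off 0x14: read 80 88 as little → 0x8880
  opcode bits[15:11]=0x11: load/RR
  rd: (w>>7)&0xf=0x1 → x1
  rs: (w>>3)&0xf=0x0 → x0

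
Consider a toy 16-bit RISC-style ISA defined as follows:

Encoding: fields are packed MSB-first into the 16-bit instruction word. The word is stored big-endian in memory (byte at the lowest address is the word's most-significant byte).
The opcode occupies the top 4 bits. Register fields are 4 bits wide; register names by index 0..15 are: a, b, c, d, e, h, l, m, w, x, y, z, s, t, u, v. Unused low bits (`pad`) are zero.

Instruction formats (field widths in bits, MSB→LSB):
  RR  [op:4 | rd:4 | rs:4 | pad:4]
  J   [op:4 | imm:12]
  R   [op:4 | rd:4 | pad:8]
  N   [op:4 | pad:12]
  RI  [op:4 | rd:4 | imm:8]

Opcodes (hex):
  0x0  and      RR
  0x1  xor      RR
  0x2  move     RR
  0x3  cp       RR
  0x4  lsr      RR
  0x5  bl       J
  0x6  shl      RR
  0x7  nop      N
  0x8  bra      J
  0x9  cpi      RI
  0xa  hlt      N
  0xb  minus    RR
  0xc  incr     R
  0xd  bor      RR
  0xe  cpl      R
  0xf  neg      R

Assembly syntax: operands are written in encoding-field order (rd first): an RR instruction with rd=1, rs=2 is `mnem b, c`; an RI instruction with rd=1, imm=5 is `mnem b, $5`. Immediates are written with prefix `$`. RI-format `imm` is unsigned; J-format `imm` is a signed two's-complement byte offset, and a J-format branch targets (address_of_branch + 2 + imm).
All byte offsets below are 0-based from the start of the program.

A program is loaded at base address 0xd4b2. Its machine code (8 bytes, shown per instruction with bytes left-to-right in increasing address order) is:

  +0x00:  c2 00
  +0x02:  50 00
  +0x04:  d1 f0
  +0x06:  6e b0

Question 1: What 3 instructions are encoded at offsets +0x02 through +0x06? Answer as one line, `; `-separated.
bl $0; bor b, v; shl u, z

off 0x02: read 50 00 as big → 0x5000
  top 4b → 0x5 → bl [J]
  [11:0] imm=0 = $0
off 0x04: read d1 f0 as big → 0xd1f0
  top 4b → 0xd → bor [RR]
  [11:8] rd=1 = b
  [7:4] rs=15 = v
off 0x06: read 6e b0 as big → 0x6eb0
  top 4b → 0x6 → shl [RR]
  [11:8] rd=14 = u
  [7:4] rs=11 = z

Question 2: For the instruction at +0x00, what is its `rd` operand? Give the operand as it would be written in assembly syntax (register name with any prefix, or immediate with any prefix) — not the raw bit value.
+0x00: c2 00 ⇒ word 0xc200 (big)
  top 4b → 0xc → incr [R]
  rd: (w>>8)&0xf=0x2 → c

c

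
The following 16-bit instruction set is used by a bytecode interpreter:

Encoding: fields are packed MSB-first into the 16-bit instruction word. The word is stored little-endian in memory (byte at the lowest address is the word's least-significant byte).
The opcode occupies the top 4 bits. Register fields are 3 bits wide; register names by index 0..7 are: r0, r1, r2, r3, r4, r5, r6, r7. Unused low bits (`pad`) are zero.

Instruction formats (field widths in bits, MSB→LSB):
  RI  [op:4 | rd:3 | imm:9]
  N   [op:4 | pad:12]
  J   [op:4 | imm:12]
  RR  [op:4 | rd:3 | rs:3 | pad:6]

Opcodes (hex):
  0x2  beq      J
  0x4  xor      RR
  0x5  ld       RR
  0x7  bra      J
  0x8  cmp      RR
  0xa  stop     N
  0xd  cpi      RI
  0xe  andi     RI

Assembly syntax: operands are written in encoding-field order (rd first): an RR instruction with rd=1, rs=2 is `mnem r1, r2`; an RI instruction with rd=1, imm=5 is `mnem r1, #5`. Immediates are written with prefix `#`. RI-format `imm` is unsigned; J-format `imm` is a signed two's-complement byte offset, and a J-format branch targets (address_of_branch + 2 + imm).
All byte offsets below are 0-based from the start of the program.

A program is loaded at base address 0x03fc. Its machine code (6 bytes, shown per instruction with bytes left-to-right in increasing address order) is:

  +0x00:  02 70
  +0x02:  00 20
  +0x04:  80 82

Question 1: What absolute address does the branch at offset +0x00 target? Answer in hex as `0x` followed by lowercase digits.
0x0400

@+00  little-endian(02 70) = 0x7002
  op=0x7002>>12=0x7 ⇒ bra (J)
  imm: (w>>0)&0xfff=0x2 → #2
  target = base 0x03fc + off 0x00 + 2 + imm 2 = 0x0400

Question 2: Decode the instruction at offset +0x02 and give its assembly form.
+0x02: 00 20 ⇒ word 0x2000 (little)
  op=0x2000>>12=0x2 ⇒ beq (J)
  [11:0] imm=0 = #0

beq #0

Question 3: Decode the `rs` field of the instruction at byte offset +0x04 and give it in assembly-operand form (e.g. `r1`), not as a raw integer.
[04] 80 82 → 0x8280
  opcode bits[15:12]=0x8: cmp/RR
  [11:9] rd=1 = r1
  [8:6] rs=2 = r2

r2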